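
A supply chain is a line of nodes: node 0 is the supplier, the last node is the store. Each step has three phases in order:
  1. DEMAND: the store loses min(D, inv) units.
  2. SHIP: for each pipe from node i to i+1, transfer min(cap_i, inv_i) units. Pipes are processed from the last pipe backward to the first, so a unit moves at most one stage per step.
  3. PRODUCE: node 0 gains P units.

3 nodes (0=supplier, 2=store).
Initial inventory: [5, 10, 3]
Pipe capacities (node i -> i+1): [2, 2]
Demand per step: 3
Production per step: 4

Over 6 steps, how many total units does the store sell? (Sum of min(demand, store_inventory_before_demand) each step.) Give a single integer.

Step 1: sold=3 (running total=3) -> [7 10 2]
Step 2: sold=2 (running total=5) -> [9 10 2]
Step 3: sold=2 (running total=7) -> [11 10 2]
Step 4: sold=2 (running total=9) -> [13 10 2]
Step 5: sold=2 (running total=11) -> [15 10 2]
Step 6: sold=2 (running total=13) -> [17 10 2]

Answer: 13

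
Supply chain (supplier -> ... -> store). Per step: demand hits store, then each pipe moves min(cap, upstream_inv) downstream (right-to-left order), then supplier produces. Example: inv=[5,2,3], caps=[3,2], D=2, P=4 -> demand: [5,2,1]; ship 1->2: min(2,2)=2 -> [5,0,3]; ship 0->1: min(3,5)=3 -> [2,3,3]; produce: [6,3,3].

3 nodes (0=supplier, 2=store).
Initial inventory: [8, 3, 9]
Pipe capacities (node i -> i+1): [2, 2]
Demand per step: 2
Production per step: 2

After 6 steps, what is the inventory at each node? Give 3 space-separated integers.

Step 1: demand=2,sold=2 ship[1->2]=2 ship[0->1]=2 prod=2 -> inv=[8 3 9]
Step 2: demand=2,sold=2 ship[1->2]=2 ship[0->1]=2 prod=2 -> inv=[8 3 9]
Step 3: demand=2,sold=2 ship[1->2]=2 ship[0->1]=2 prod=2 -> inv=[8 3 9]
Step 4: demand=2,sold=2 ship[1->2]=2 ship[0->1]=2 prod=2 -> inv=[8 3 9]
Step 5: demand=2,sold=2 ship[1->2]=2 ship[0->1]=2 prod=2 -> inv=[8 3 9]
Step 6: demand=2,sold=2 ship[1->2]=2 ship[0->1]=2 prod=2 -> inv=[8 3 9]

8 3 9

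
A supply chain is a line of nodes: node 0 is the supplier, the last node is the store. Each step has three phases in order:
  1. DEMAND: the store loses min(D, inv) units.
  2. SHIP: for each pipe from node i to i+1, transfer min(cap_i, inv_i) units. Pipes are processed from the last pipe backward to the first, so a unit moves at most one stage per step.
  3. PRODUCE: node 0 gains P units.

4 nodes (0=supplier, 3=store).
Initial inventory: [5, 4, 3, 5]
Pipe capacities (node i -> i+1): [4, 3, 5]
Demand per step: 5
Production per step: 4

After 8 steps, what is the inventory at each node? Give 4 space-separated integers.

Step 1: demand=5,sold=5 ship[2->3]=3 ship[1->2]=3 ship[0->1]=4 prod=4 -> inv=[5 5 3 3]
Step 2: demand=5,sold=3 ship[2->3]=3 ship[1->2]=3 ship[0->1]=4 prod=4 -> inv=[5 6 3 3]
Step 3: demand=5,sold=3 ship[2->3]=3 ship[1->2]=3 ship[0->1]=4 prod=4 -> inv=[5 7 3 3]
Step 4: demand=5,sold=3 ship[2->3]=3 ship[1->2]=3 ship[0->1]=4 prod=4 -> inv=[5 8 3 3]
Step 5: demand=5,sold=3 ship[2->3]=3 ship[1->2]=3 ship[0->1]=4 prod=4 -> inv=[5 9 3 3]
Step 6: demand=5,sold=3 ship[2->3]=3 ship[1->2]=3 ship[0->1]=4 prod=4 -> inv=[5 10 3 3]
Step 7: demand=5,sold=3 ship[2->3]=3 ship[1->2]=3 ship[0->1]=4 prod=4 -> inv=[5 11 3 3]
Step 8: demand=5,sold=3 ship[2->3]=3 ship[1->2]=3 ship[0->1]=4 prod=4 -> inv=[5 12 3 3]

5 12 3 3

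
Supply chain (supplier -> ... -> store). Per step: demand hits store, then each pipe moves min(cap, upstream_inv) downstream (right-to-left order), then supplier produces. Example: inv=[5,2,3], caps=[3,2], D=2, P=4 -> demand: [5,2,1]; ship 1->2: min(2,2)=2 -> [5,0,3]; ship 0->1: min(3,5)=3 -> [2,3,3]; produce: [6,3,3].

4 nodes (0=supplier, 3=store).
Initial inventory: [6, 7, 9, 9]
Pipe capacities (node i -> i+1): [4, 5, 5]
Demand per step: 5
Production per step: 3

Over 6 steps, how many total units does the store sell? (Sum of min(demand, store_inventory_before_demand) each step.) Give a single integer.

Step 1: sold=5 (running total=5) -> [5 6 9 9]
Step 2: sold=5 (running total=10) -> [4 5 9 9]
Step 3: sold=5 (running total=15) -> [3 4 9 9]
Step 4: sold=5 (running total=20) -> [3 3 8 9]
Step 5: sold=5 (running total=25) -> [3 3 6 9]
Step 6: sold=5 (running total=30) -> [3 3 4 9]

Answer: 30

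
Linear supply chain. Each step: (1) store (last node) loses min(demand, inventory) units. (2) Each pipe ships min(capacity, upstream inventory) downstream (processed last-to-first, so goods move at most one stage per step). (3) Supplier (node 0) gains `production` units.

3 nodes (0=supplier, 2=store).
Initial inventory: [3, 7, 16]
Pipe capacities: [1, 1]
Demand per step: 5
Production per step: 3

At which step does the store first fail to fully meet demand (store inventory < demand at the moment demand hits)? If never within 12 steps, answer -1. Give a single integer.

Step 1: demand=5,sold=5 ship[1->2]=1 ship[0->1]=1 prod=3 -> [5 7 12]
Step 2: demand=5,sold=5 ship[1->2]=1 ship[0->1]=1 prod=3 -> [7 7 8]
Step 3: demand=5,sold=5 ship[1->2]=1 ship[0->1]=1 prod=3 -> [9 7 4]
Step 4: demand=5,sold=4 ship[1->2]=1 ship[0->1]=1 prod=3 -> [11 7 1]
Step 5: demand=5,sold=1 ship[1->2]=1 ship[0->1]=1 prod=3 -> [13 7 1]
Step 6: demand=5,sold=1 ship[1->2]=1 ship[0->1]=1 prod=3 -> [15 7 1]
Step 7: demand=5,sold=1 ship[1->2]=1 ship[0->1]=1 prod=3 -> [17 7 1]
Step 8: demand=5,sold=1 ship[1->2]=1 ship[0->1]=1 prod=3 -> [19 7 1]
Step 9: demand=5,sold=1 ship[1->2]=1 ship[0->1]=1 prod=3 -> [21 7 1]
Step 10: demand=5,sold=1 ship[1->2]=1 ship[0->1]=1 prod=3 -> [23 7 1]
Step 11: demand=5,sold=1 ship[1->2]=1 ship[0->1]=1 prod=3 -> [25 7 1]
Step 12: demand=5,sold=1 ship[1->2]=1 ship[0->1]=1 prod=3 -> [27 7 1]
First stockout at step 4

4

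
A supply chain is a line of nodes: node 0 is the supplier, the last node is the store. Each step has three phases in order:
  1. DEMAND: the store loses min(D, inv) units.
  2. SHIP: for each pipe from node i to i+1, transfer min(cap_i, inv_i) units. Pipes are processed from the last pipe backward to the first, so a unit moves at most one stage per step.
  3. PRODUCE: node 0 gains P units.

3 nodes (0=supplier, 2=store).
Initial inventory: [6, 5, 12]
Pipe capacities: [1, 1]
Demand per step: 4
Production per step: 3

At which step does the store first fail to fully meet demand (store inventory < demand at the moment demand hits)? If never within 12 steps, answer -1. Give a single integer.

Step 1: demand=4,sold=4 ship[1->2]=1 ship[0->1]=1 prod=3 -> [8 5 9]
Step 2: demand=4,sold=4 ship[1->2]=1 ship[0->1]=1 prod=3 -> [10 5 6]
Step 3: demand=4,sold=4 ship[1->2]=1 ship[0->1]=1 prod=3 -> [12 5 3]
Step 4: demand=4,sold=3 ship[1->2]=1 ship[0->1]=1 prod=3 -> [14 5 1]
Step 5: demand=4,sold=1 ship[1->2]=1 ship[0->1]=1 prod=3 -> [16 5 1]
Step 6: demand=4,sold=1 ship[1->2]=1 ship[0->1]=1 prod=3 -> [18 5 1]
Step 7: demand=4,sold=1 ship[1->2]=1 ship[0->1]=1 prod=3 -> [20 5 1]
Step 8: demand=4,sold=1 ship[1->2]=1 ship[0->1]=1 prod=3 -> [22 5 1]
Step 9: demand=4,sold=1 ship[1->2]=1 ship[0->1]=1 prod=3 -> [24 5 1]
Step 10: demand=4,sold=1 ship[1->2]=1 ship[0->1]=1 prod=3 -> [26 5 1]
Step 11: demand=4,sold=1 ship[1->2]=1 ship[0->1]=1 prod=3 -> [28 5 1]
Step 12: demand=4,sold=1 ship[1->2]=1 ship[0->1]=1 prod=3 -> [30 5 1]
First stockout at step 4

4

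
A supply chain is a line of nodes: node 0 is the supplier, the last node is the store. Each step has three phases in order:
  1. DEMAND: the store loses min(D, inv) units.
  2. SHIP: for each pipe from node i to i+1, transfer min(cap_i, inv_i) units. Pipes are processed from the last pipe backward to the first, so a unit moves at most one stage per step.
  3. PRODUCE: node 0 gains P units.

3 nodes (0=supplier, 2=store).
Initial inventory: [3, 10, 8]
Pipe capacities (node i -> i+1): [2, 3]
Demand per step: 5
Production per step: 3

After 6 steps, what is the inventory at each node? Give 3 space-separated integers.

Step 1: demand=5,sold=5 ship[1->2]=3 ship[0->1]=2 prod=3 -> inv=[4 9 6]
Step 2: demand=5,sold=5 ship[1->2]=3 ship[0->1]=2 prod=3 -> inv=[5 8 4]
Step 3: demand=5,sold=4 ship[1->2]=3 ship[0->1]=2 prod=3 -> inv=[6 7 3]
Step 4: demand=5,sold=3 ship[1->2]=3 ship[0->1]=2 prod=3 -> inv=[7 6 3]
Step 5: demand=5,sold=3 ship[1->2]=3 ship[0->1]=2 prod=3 -> inv=[8 5 3]
Step 6: demand=5,sold=3 ship[1->2]=3 ship[0->1]=2 prod=3 -> inv=[9 4 3]

9 4 3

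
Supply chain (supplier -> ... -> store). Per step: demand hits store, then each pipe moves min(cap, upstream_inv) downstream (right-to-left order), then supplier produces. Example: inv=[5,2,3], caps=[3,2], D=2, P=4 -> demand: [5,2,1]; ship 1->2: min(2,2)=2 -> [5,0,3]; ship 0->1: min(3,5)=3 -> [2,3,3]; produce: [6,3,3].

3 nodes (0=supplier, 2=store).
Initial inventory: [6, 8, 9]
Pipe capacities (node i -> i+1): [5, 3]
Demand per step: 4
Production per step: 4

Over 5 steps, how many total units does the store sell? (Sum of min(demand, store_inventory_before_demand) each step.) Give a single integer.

Step 1: sold=4 (running total=4) -> [5 10 8]
Step 2: sold=4 (running total=8) -> [4 12 7]
Step 3: sold=4 (running total=12) -> [4 13 6]
Step 4: sold=4 (running total=16) -> [4 14 5]
Step 5: sold=4 (running total=20) -> [4 15 4]

Answer: 20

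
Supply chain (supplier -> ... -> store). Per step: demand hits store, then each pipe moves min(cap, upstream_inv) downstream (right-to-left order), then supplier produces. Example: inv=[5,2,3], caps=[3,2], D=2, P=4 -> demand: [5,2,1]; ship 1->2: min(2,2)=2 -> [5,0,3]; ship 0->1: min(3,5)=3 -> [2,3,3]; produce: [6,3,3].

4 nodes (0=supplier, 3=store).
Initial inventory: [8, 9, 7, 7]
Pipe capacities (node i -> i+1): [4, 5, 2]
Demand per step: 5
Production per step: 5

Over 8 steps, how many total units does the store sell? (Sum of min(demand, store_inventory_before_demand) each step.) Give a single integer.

Answer: 21

Derivation:
Step 1: sold=5 (running total=5) -> [9 8 10 4]
Step 2: sold=4 (running total=9) -> [10 7 13 2]
Step 3: sold=2 (running total=11) -> [11 6 16 2]
Step 4: sold=2 (running total=13) -> [12 5 19 2]
Step 5: sold=2 (running total=15) -> [13 4 22 2]
Step 6: sold=2 (running total=17) -> [14 4 24 2]
Step 7: sold=2 (running total=19) -> [15 4 26 2]
Step 8: sold=2 (running total=21) -> [16 4 28 2]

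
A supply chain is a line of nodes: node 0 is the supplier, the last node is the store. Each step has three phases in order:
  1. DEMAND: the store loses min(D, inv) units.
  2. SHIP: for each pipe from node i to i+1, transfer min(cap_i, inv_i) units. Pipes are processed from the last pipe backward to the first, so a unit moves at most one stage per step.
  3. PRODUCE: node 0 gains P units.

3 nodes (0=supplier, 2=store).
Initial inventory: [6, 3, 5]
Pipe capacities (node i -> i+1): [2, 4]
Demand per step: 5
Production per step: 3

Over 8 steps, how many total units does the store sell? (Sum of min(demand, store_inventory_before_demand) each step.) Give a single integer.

Step 1: sold=5 (running total=5) -> [7 2 3]
Step 2: sold=3 (running total=8) -> [8 2 2]
Step 3: sold=2 (running total=10) -> [9 2 2]
Step 4: sold=2 (running total=12) -> [10 2 2]
Step 5: sold=2 (running total=14) -> [11 2 2]
Step 6: sold=2 (running total=16) -> [12 2 2]
Step 7: sold=2 (running total=18) -> [13 2 2]
Step 8: sold=2 (running total=20) -> [14 2 2]

Answer: 20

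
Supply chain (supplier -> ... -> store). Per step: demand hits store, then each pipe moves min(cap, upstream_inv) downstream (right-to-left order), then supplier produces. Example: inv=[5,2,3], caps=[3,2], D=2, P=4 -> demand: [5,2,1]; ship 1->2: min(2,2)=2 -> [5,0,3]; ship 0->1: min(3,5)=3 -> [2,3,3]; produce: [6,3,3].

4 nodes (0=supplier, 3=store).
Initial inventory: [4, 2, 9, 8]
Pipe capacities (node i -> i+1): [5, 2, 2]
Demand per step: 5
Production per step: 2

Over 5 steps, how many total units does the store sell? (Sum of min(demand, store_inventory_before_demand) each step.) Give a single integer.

Step 1: sold=5 (running total=5) -> [2 4 9 5]
Step 2: sold=5 (running total=10) -> [2 4 9 2]
Step 3: sold=2 (running total=12) -> [2 4 9 2]
Step 4: sold=2 (running total=14) -> [2 4 9 2]
Step 5: sold=2 (running total=16) -> [2 4 9 2]

Answer: 16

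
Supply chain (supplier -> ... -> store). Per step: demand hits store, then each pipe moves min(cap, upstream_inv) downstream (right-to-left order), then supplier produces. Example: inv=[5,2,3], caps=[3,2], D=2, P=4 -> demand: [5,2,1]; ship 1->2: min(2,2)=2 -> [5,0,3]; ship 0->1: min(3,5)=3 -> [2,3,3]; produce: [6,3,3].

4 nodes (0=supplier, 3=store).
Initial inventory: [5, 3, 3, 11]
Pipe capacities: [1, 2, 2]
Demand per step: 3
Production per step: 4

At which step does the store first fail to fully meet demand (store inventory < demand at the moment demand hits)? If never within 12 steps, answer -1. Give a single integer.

Step 1: demand=3,sold=3 ship[2->3]=2 ship[1->2]=2 ship[0->1]=1 prod=4 -> [8 2 3 10]
Step 2: demand=3,sold=3 ship[2->3]=2 ship[1->2]=2 ship[0->1]=1 prod=4 -> [11 1 3 9]
Step 3: demand=3,sold=3 ship[2->3]=2 ship[1->2]=1 ship[0->1]=1 prod=4 -> [14 1 2 8]
Step 4: demand=3,sold=3 ship[2->3]=2 ship[1->2]=1 ship[0->1]=1 prod=4 -> [17 1 1 7]
Step 5: demand=3,sold=3 ship[2->3]=1 ship[1->2]=1 ship[0->1]=1 prod=4 -> [20 1 1 5]
Step 6: demand=3,sold=3 ship[2->3]=1 ship[1->2]=1 ship[0->1]=1 prod=4 -> [23 1 1 3]
Step 7: demand=3,sold=3 ship[2->3]=1 ship[1->2]=1 ship[0->1]=1 prod=4 -> [26 1 1 1]
Step 8: demand=3,sold=1 ship[2->3]=1 ship[1->2]=1 ship[0->1]=1 prod=4 -> [29 1 1 1]
Step 9: demand=3,sold=1 ship[2->3]=1 ship[1->2]=1 ship[0->1]=1 prod=4 -> [32 1 1 1]
Step 10: demand=3,sold=1 ship[2->3]=1 ship[1->2]=1 ship[0->1]=1 prod=4 -> [35 1 1 1]
Step 11: demand=3,sold=1 ship[2->3]=1 ship[1->2]=1 ship[0->1]=1 prod=4 -> [38 1 1 1]
Step 12: demand=3,sold=1 ship[2->3]=1 ship[1->2]=1 ship[0->1]=1 prod=4 -> [41 1 1 1]
First stockout at step 8

8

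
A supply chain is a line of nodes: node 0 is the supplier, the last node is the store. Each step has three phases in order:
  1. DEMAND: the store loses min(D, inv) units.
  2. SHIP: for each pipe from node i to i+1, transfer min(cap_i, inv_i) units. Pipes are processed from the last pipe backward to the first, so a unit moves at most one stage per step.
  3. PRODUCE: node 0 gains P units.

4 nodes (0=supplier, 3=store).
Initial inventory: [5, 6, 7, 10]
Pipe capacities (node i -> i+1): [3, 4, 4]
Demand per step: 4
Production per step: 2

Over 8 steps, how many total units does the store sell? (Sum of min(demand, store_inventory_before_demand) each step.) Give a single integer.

Answer: 32

Derivation:
Step 1: sold=4 (running total=4) -> [4 5 7 10]
Step 2: sold=4 (running total=8) -> [3 4 7 10]
Step 3: sold=4 (running total=12) -> [2 3 7 10]
Step 4: sold=4 (running total=16) -> [2 2 6 10]
Step 5: sold=4 (running total=20) -> [2 2 4 10]
Step 6: sold=4 (running total=24) -> [2 2 2 10]
Step 7: sold=4 (running total=28) -> [2 2 2 8]
Step 8: sold=4 (running total=32) -> [2 2 2 6]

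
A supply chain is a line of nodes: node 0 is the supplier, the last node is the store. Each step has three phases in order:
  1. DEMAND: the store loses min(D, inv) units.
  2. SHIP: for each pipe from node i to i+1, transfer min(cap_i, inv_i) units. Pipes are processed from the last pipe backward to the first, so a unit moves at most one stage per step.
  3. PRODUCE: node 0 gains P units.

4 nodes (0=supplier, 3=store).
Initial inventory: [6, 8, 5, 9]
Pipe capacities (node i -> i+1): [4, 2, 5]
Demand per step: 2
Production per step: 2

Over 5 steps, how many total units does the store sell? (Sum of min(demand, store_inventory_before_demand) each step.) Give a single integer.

Answer: 10

Derivation:
Step 1: sold=2 (running total=2) -> [4 10 2 12]
Step 2: sold=2 (running total=4) -> [2 12 2 12]
Step 3: sold=2 (running total=6) -> [2 12 2 12]
Step 4: sold=2 (running total=8) -> [2 12 2 12]
Step 5: sold=2 (running total=10) -> [2 12 2 12]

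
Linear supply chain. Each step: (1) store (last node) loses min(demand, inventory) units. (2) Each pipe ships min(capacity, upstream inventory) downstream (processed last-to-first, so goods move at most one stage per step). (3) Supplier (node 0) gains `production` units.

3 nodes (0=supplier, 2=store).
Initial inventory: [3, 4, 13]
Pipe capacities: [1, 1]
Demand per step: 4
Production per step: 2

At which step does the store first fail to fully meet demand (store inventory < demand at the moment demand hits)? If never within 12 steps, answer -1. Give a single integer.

Step 1: demand=4,sold=4 ship[1->2]=1 ship[0->1]=1 prod=2 -> [4 4 10]
Step 2: demand=4,sold=4 ship[1->2]=1 ship[0->1]=1 prod=2 -> [5 4 7]
Step 3: demand=4,sold=4 ship[1->2]=1 ship[0->1]=1 prod=2 -> [6 4 4]
Step 4: demand=4,sold=4 ship[1->2]=1 ship[0->1]=1 prod=2 -> [7 4 1]
Step 5: demand=4,sold=1 ship[1->2]=1 ship[0->1]=1 prod=2 -> [8 4 1]
Step 6: demand=4,sold=1 ship[1->2]=1 ship[0->1]=1 prod=2 -> [9 4 1]
Step 7: demand=4,sold=1 ship[1->2]=1 ship[0->1]=1 prod=2 -> [10 4 1]
Step 8: demand=4,sold=1 ship[1->2]=1 ship[0->1]=1 prod=2 -> [11 4 1]
Step 9: demand=4,sold=1 ship[1->2]=1 ship[0->1]=1 prod=2 -> [12 4 1]
Step 10: demand=4,sold=1 ship[1->2]=1 ship[0->1]=1 prod=2 -> [13 4 1]
Step 11: demand=4,sold=1 ship[1->2]=1 ship[0->1]=1 prod=2 -> [14 4 1]
Step 12: demand=4,sold=1 ship[1->2]=1 ship[0->1]=1 prod=2 -> [15 4 1]
First stockout at step 5

5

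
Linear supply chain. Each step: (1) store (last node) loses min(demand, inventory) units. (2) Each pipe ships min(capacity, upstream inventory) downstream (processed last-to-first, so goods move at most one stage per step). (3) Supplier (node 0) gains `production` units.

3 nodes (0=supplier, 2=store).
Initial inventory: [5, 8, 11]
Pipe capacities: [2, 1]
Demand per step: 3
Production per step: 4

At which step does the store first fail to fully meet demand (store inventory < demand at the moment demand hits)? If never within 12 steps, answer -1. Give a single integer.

Step 1: demand=3,sold=3 ship[1->2]=1 ship[0->1]=2 prod=4 -> [7 9 9]
Step 2: demand=3,sold=3 ship[1->2]=1 ship[0->1]=2 prod=4 -> [9 10 7]
Step 3: demand=3,sold=3 ship[1->2]=1 ship[0->1]=2 prod=4 -> [11 11 5]
Step 4: demand=3,sold=3 ship[1->2]=1 ship[0->1]=2 prod=4 -> [13 12 3]
Step 5: demand=3,sold=3 ship[1->2]=1 ship[0->1]=2 prod=4 -> [15 13 1]
Step 6: demand=3,sold=1 ship[1->2]=1 ship[0->1]=2 prod=4 -> [17 14 1]
Step 7: demand=3,sold=1 ship[1->2]=1 ship[0->1]=2 prod=4 -> [19 15 1]
Step 8: demand=3,sold=1 ship[1->2]=1 ship[0->1]=2 prod=4 -> [21 16 1]
Step 9: demand=3,sold=1 ship[1->2]=1 ship[0->1]=2 prod=4 -> [23 17 1]
Step 10: demand=3,sold=1 ship[1->2]=1 ship[0->1]=2 prod=4 -> [25 18 1]
Step 11: demand=3,sold=1 ship[1->2]=1 ship[0->1]=2 prod=4 -> [27 19 1]
Step 12: demand=3,sold=1 ship[1->2]=1 ship[0->1]=2 prod=4 -> [29 20 1]
First stockout at step 6

6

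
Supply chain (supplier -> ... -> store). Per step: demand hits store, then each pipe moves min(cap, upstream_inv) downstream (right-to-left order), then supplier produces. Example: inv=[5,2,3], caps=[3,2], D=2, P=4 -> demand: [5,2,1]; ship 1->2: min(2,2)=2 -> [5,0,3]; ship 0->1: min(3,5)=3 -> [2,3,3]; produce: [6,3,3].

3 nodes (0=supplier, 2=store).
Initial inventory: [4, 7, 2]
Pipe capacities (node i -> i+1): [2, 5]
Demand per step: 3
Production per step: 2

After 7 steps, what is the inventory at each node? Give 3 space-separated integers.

Step 1: demand=3,sold=2 ship[1->2]=5 ship[0->1]=2 prod=2 -> inv=[4 4 5]
Step 2: demand=3,sold=3 ship[1->2]=4 ship[0->1]=2 prod=2 -> inv=[4 2 6]
Step 3: demand=3,sold=3 ship[1->2]=2 ship[0->1]=2 prod=2 -> inv=[4 2 5]
Step 4: demand=3,sold=3 ship[1->2]=2 ship[0->1]=2 prod=2 -> inv=[4 2 4]
Step 5: demand=3,sold=3 ship[1->2]=2 ship[0->1]=2 prod=2 -> inv=[4 2 3]
Step 6: demand=3,sold=3 ship[1->2]=2 ship[0->1]=2 prod=2 -> inv=[4 2 2]
Step 7: demand=3,sold=2 ship[1->2]=2 ship[0->1]=2 prod=2 -> inv=[4 2 2]

4 2 2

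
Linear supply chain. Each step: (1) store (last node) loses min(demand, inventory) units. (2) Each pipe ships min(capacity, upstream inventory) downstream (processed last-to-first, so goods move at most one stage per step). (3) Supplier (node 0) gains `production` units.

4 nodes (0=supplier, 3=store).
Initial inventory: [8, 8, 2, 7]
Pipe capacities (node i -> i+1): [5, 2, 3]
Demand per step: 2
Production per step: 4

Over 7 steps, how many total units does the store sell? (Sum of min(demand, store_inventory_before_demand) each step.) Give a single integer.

Step 1: sold=2 (running total=2) -> [7 11 2 7]
Step 2: sold=2 (running total=4) -> [6 14 2 7]
Step 3: sold=2 (running total=6) -> [5 17 2 7]
Step 4: sold=2 (running total=8) -> [4 20 2 7]
Step 5: sold=2 (running total=10) -> [4 22 2 7]
Step 6: sold=2 (running total=12) -> [4 24 2 7]
Step 7: sold=2 (running total=14) -> [4 26 2 7]

Answer: 14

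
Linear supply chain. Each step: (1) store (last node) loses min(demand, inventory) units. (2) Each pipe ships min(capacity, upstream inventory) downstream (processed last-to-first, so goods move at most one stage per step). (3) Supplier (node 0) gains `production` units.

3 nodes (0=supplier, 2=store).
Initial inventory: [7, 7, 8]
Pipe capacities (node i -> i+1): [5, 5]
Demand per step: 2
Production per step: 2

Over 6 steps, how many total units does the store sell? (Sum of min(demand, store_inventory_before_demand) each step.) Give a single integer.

Answer: 12

Derivation:
Step 1: sold=2 (running total=2) -> [4 7 11]
Step 2: sold=2 (running total=4) -> [2 6 14]
Step 3: sold=2 (running total=6) -> [2 3 17]
Step 4: sold=2 (running total=8) -> [2 2 18]
Step 5: sold=2 (running total=10) -> [2 2 18]
Step 6: sold=2 (running total=12) -> [2 2 18]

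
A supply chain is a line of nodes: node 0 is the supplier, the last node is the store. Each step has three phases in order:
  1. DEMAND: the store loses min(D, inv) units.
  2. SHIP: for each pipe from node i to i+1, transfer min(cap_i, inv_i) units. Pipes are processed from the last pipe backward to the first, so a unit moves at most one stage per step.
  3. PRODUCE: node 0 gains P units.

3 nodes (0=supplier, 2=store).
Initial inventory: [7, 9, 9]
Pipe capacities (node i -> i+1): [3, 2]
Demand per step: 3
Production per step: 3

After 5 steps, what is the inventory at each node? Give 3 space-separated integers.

Step 1: demand=3,sold=3 ship[1->2]=2 ship[0->1]=3 prod=3 -> inv=[7 10 8]
Step 2: demand=3,sold=3 ship[1->2]=2 ship[0->1]=3 prod=3 -> inv=[7 11 7]
Step 3: demand=3,sold=3 ship[1->2]=2 ship[0->1]=3 prod=3 -> inv=[7 12 6]
Step 4: demand=3,sold=3 ship[1->2]=2 ship[0->1]=3 prod=3 -> inv=[7 13 5]
Step 5: demand=3,sold=3 ship[1->2]=2 ship[0->1]=3 prod=3 -> inv=[7 14 4]

7 14 4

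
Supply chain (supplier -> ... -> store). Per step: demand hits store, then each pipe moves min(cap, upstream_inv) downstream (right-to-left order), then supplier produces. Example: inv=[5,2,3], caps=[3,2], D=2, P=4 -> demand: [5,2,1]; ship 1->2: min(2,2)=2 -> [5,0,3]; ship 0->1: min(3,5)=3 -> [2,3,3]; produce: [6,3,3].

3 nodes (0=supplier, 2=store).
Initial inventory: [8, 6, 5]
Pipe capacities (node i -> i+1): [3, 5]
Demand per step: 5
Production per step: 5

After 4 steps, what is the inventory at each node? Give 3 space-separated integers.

Step 1: demand=5,sold=5 ship[1->2]=5 ship[0->1]=3 prod=5 -> inv=[10 4 5]
Step 2: demand=5,sold=5 ship[1->2]=4 ship[0->1]=3 prod=5 -> inv=[12 3 4]
Step 3: demand=5,sold=4 ship[1->2]=3 ship[0->1]=3 prod=5 -> inv=[14 3 3]
Step 4: demand=5,sold=3 ship[1->2]=3 ship[0->1]=3 prod=5 -> inv=[16 3 3]

16 3 3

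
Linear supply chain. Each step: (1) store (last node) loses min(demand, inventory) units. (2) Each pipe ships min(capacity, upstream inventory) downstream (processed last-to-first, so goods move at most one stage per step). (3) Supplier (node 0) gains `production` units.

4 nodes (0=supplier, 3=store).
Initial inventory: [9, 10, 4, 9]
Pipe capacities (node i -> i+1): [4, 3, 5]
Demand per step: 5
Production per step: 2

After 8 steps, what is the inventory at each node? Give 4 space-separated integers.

Step 1: demand=5,sold=5 ship[2->3]=4 ship[1->2]=3 ship[0->1]=4 prod=2 -> inv=[7 11 3 8]
Step 2: demand=5,sold=5 ship[2->3]=3 ship[1->2]=3 ship[0->1]=4 prod=2 -> inv=[5 12 3 6]
Step 3: demand=5,sold=5 ship[2->3]=3 ship[1->2]=3 ship[0->1]=4 prod=2 -> inv=[3 13 3 4]
Step 4: demand=5,sold=4 ship[2->3]=3 ship[1->2]=3 ship[0->1]=3 prod=2 -> inv=[2 13 3 3]
Step 5: demand=5,sold=3 ship[2->3]=3 ship[1->2]=3 ship[0->1]=2 prod=2 -> inv=[2 12 3 3]
Step 6: demand=5,sold=3 ship[2->3]=3 ship[1->2]=3 ship[0->1]=2 prod=2 -> inv=[2 11 3 3]
Step 7: demand=5,sold=3 ship[2->3]=3 ship[1->2]=3 ship[0->1]=2 prod=2 -> inv=[2 10 3 3]
Step 8: demand=5,sold=3 ship[2->3]=3 ship[1->2]=3 ship[0->1]=2 prod=2 -> inv=[2 9 3 3]

2 9 3 3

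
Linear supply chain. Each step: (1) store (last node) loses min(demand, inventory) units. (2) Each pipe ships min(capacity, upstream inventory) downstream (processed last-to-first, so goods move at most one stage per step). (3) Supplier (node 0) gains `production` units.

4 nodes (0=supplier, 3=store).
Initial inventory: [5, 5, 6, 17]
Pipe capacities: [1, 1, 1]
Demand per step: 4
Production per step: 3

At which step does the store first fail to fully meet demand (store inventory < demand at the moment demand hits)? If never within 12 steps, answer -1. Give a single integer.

Step 1: demand=4,sold=4 ship[2->3]=1 ship[1->2]=1 ship[0->1]=1 prod=3 -> [7 5 6 14]
Step 2: demand=4,sold=4 ship[2->3]=1 ship[1->2]=1 ship[0->1]=1 prod=3 -> [9 5 6 11]
Step 3: demand=4,sold=4 ship[2->3]=1 ship[1->2]=1 ship[0->1]=1 prod=3 -> [11 5 6 8]
Step 4: demand=4,sold=4 ship[2->3]=1 ship[1->2]=1 ship[0->1]=1 prod=3 -> [13 5 6 5]
Step 5: demand=4,sold=4 ship[2->3]=1 ship[1->2]=1 ship[0->1]=1 prod=3 -> [15 5 6 2]
Step 6: demand=4,sold=2 ship[2->3]=1 ship[1->2]=1 ship[0->1]=1 prod=3 -> [17 5 6 1]
Step 7: demand=4,sold=1 ship[2->3]=1 ship[1->2]=1 ship[0->1]=1 prod=3 -> [19 5 6 1]
Step 8: demand=4,sold=1 ship[2->3]=1 ship[1->2]=1 ship[0->1]=1 prod=3 -> [21 5 6 1]
Step 9: demand=4,sold=1 ship[2->3]=1 ship[1->2]=1 ship[0->1]=1 prod=3 -> [23 5 6 1]
Step 10: demand=4,sold=1 ship[2->3]=1 ship[1->2]=1 ship[0->1]=1 prod=3 -> [25 5 6 1]
Step 11: demand=4,sold=1 ship[2->3]=1 ship[1->2]=1 ship[0->1]=1 prod=3 -> [27 5 6 1]
Step 12: demand=4,sold=1 ship[2->3]=1 ship[1->2]=1 ship[0->1]=1 prod=3 -> [29 5 6 1]
First stockout at step 6

6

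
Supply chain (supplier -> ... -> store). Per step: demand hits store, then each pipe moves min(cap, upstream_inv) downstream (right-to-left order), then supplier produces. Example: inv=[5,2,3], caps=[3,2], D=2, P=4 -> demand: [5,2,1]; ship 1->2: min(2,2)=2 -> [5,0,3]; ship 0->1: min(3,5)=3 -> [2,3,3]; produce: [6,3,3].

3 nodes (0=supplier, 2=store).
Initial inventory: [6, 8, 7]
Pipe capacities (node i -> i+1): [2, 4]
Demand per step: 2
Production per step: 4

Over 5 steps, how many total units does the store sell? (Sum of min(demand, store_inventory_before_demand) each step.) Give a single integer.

Step 1: sold=2 (running total=2) -> [8 6 9]
Step 2: sold=2 (running total=4) -> [10 4 11]
Step 3: sold=2 (running total=6) -> [12 2 13]
Step 4: sold=2 (running total=8) -> [14 2 13]
Step 5: sold=2 (running total=10) -> [16 2 13]

Answer: 10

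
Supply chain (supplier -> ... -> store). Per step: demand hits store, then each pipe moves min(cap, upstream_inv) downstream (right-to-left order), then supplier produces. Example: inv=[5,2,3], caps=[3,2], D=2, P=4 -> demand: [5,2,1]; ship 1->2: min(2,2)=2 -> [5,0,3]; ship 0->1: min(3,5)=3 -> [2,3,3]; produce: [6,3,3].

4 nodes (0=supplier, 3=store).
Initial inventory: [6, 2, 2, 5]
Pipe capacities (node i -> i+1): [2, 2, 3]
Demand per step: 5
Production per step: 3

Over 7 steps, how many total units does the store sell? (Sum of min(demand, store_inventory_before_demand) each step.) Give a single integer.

Step 1: sold=5 (running total=5) -> [7 2 2 2]
Step 2: sold=2 (running total=7) -> [8 2 2 2]
Step 3: sold=2 (running total=9) -> [9 2 2 2]
Step 4: sold=2 (running total=11) -> [10 2 2 2]
Step 5: sold=2 (running total=13) -> [11 2 2 2]
Step 6: sold=2 (running total=15) -> [12 2 2 2]
Step 7: sold=2 (running total=17) -> [13 2 2 2]

Answer: 17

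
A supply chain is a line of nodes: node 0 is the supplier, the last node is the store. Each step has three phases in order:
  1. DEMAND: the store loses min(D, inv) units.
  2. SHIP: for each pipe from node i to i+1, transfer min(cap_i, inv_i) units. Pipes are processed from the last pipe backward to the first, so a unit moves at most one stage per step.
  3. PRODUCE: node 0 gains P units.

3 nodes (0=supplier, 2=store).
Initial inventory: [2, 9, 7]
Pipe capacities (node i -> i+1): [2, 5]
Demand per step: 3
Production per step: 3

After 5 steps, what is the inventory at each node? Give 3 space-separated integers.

Step 1: demand=3,sold=3 ship[1->2]=5 ship[0->1]=2 prod=3 -> inv=[3 6 9]
Step 2: demand=3,sold=3 ship[1->2]=5 ship[0->1]=2 prod=3 -> inv=[4 3 11]
Step 3: demand=3,sold=3 ship[1->2]=3 ship[0->1]=2 prod=3 -> inv=[5 2 11]
Step 4: demand=3,sold=3 ship[1->2]=2 ship[0->1]=2 prod=3 -> inv=[6 2 10]
Step 5: demand=3,sold=3 ship[1->2]=2 ship[0->1]=2 prod=3 -> inv=[7 2 9]

7 2 9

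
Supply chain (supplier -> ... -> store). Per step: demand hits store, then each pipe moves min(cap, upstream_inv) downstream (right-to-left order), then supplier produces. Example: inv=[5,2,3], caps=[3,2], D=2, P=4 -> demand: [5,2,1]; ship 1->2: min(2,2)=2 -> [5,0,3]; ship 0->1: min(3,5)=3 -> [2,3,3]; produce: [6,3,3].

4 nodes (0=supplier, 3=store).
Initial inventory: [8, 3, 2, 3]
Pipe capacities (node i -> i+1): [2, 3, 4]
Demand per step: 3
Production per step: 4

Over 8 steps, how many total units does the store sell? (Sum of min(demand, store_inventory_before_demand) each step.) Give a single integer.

Step 1: sold=3 (running total=3) -> [10 2 3 2]
Step 2: sold=2 (running total=5) -> [12 2 2 3]
Step 3: sold=3 (running total=8) -> [14 2 2 2]
Step 4: sold=2 (running total=10) -> [16 2 2 2]
Step 5: sold=2 (running total=12) -> [18 2 2 2]
Step 6: sold=2 (running total=14) -> [20 2 2 2]
Step 7: sold=2 (running total=16) -> [22 2 2 2]
Step 8: sold=2 (running total=18) -> [24 2 2 2]

Answer: 18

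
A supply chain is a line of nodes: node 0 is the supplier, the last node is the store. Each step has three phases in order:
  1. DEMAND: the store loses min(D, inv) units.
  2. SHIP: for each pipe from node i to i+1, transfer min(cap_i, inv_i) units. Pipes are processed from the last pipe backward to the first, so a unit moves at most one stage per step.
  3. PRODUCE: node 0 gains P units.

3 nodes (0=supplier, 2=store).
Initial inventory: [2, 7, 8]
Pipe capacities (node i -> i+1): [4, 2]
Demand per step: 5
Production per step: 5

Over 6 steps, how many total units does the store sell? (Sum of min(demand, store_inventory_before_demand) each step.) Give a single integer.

Answer: 18

Derivation:
Step 1: sold=5 (running total=5) -> [5 7 5]
Step 2: sold=5 (running total=10) -> [6 9 2]
Step 3: sold=2 (running total=12) -> [7 11 2]
Step 4: sold=2 (running total=14) -> [8 13 2]
Step 5: sold=2 (running total=16) -> [9 15 2]
Step 6: sold=2 (running total=18) -> [10 17 2]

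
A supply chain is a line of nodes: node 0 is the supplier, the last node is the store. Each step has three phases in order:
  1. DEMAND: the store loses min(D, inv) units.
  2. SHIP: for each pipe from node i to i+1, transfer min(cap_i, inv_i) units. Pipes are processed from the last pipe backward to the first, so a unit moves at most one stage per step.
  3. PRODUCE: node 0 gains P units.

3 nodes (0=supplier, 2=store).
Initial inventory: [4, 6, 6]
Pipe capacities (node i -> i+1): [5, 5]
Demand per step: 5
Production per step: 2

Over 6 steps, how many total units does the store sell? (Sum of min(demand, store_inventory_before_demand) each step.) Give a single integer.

Answer: 22

Derivation:
Step 1: sold=5 (running total=5) -> [2 5 6]
Step 2: sold=5 (running total=10) -> [2 2 6]
Step 3: sold=5 (running total=15) -> [2 2 3]
Step 4: sold=3 (running total=18) -> [2 2 2]
Step 5: sold=2 (running total=20) -> [2 2 2]
Step 6: sold=2 (running total=22) -> [2 2 2]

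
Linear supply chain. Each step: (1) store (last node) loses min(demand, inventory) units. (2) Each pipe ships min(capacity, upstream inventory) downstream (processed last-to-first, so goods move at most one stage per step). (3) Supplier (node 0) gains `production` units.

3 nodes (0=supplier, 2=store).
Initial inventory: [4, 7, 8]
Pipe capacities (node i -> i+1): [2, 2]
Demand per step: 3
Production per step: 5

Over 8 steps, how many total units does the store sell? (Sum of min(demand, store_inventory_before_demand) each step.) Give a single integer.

Step 1: sold=3 (running total=3) -> [7 7 7]
Step 2: sold=3 (running total=6) -> [10 7 6]
Step 3: sold=3 (running total=9) -> [13 7 5]
Step 4: sold=3 (running total=12) -> [16 7 4]
Step 5: sold=3 (running total=15) -> [19 7 3]
Step 6: sold=3 (running total=18) -> [22 7 2]
Step 7: sold=2 (running total=20) -> [25 7 2]
Step 8: sold=2 (running total=22) -> [28 7 2]

Answer: 22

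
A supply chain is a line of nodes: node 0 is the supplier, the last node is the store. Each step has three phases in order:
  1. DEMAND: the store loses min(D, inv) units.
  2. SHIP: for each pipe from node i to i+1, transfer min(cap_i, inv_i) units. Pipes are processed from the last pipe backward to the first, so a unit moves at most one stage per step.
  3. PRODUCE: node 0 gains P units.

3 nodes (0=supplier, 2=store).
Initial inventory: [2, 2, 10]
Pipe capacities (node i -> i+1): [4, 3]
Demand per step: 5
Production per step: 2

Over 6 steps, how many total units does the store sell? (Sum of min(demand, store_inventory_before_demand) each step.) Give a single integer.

Answer: 20

Derivation:
Step 1: sold=5 (running total=5) -> [2 2 7]
Step 2: sold=5 (running total=10) -> [2 2 4]
Step 3: sold=4 (running total=14) -> [2 2 2]
Step 4: sold=2 (running total=16) -> [2 2 2]
Step 5: sold=2 (running total=18) -> [2 2 2]
Step 6: sold=2 (running total=20) -> [2 2 2]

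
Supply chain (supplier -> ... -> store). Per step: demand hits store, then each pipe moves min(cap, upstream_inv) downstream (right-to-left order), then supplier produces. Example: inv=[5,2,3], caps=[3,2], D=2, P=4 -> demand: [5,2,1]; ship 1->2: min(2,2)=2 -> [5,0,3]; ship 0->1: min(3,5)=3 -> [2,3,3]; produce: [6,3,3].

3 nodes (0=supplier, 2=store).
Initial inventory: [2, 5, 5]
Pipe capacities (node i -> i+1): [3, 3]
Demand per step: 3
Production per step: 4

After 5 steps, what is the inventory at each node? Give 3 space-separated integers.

Step 1: demand=3,sold=3 ship[1->2]=3 ship[0->1]=2 prod=4 -> inv=[4 4 5]
Step 2: demand=3,sold=3 ship[1->2]=3 ship[0->1]=3 prod=4 -> inv=[5 4 5]
Step 3: demand=3,sold=3 ship[1->2]=3 ship[0->1]=3 prod=4 -> inv=[6 4 5]
Step 4: demand=3,sold=3 ship[1->2]=3 ship[0->1]=3 prod=4 -> inv=[7 4 5]
Step 5: demand=3,sold=3 ship[1->2]=3 ship[0->1]=3 prod=4 -> inv=[8 4 5]

8 4 5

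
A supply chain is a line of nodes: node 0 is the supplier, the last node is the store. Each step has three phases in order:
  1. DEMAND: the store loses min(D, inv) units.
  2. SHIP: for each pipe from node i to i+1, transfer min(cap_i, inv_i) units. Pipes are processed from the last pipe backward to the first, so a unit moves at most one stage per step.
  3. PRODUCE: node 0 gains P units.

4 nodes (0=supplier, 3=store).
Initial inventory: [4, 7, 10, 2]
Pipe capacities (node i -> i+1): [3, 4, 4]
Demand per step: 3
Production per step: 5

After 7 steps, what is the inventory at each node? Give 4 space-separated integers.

Step 1: demand=3,sold=2 ship[2->3]=4 ship[1->2]=4 ship[0->1]=3 prod=5 -> inv=[6 6 10 4]
Step 2: demand=3,sold=3 ship[2->3]=4 ship[1->2]=4 ship[0->1]=3 prod=5 -> inv=[8 5 10 5]
Step 3: demand=3,sold=3 ship[2->3]=4 ship[1->2]=4 ship[0->1]=3 prod=5 -> inv=[10 4 10 6]
Step 4: demand=3,sold=3 ship[2->3]=4 ship[1->2]=4 ship[0->1]=3 prod=5 -> inv=[12 3 10 7]
Step 5: demand=3,sold=3 ship[2->3]=4 ship[1->2]=3 ship[0->1]=3 prod=5 -> inv=[14 3 9 8]
Step 6: demand=3,sold=3 ship[2->3]=4 ship[1->2]=3 ship[0->1]=3 prod=5 -> inv=[16 3 8 9]
Step 7: demand=3,sold=3 ship[2->3]=4 ship[1->2]=3 ship[0->1]=3 prod=5 -> inv=[18 3 7 10]

18 3 7 10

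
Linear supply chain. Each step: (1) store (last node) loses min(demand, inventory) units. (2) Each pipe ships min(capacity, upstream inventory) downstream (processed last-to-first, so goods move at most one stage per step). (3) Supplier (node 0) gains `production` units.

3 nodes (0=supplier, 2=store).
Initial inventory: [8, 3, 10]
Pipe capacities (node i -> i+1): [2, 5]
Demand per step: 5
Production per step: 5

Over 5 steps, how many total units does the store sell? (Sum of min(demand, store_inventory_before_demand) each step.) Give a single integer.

Answer: 19

Derivation:
Step 1: sold=5 (running total=5) -> [11 2 8]
Step 2: sold=5 (running total=10) -> [14 2 5]
Step 3: sold=5 (running total=15) -> [17 2 2]
Step 4: sold=2 (running total=17) -> [20 2 2]
Step 5: sold=2 (running total=19) -> [23 2 2]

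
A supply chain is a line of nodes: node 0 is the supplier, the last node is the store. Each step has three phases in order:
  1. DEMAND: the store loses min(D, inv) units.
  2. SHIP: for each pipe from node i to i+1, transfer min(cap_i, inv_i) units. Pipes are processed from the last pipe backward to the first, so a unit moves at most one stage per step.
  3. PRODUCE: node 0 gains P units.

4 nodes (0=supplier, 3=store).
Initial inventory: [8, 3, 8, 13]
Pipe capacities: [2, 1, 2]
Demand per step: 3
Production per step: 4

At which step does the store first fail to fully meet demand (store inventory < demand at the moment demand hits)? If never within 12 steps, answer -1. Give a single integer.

Step 1: demand=3,sold=3 ship[2->3]=2 ship[1->2]=1 ship[0->1]=2 prod=4 -> [10 4 7 12]
Step 2: demand=3,sold=3 ship[2->3]=2 ship[1->2]=1 ship[0->1]=2 prod=4 -> [12 5 6 11]
Step 3: demand=3,sold=3 ship[2->3]=2 ship[1->2]=1 ship[0->1]=2 prod=4 -> [14 6 5 10]
Step 4: demand=3,sold=3 ship[2->3]=2 ship[1->2]=1 ship[0->1]=2 prod=4 -> [16 7 4 9]
Step 5: demand=3,sold=3 ship[2->3]=2 ship[1->2]=1 ship[0->1]=2 prod=4 -> [18 8 3 8]
Step 6: demand=3,sold=3 ship[2->3]=2 ship[1->2]=1 ship[0->1]=2 prod=4 -> [20 9 2 7]
Step 7: demand=3,sold=3 ship[2->3]=2 ship[1->2]=1 ship[0->1]=2 prod=4 -> [22 10 1 6]
Step 8: demand=3,sold=3 ship[2->3]=1 ship[1->2]=1 ship[0->1]=2 prod=4 -> [24 11 1 4]
Step 9: demand=3,sold=3 ship[2->3]=1 ship[1->2]=1 ship[0->1]=2 prod=4 -> [26 12 1 2]
Step 10: demand=3,sold=2 ship[2->3]=1 ship[1->2]=1 ship[0->1]=2 prod=4 -> [28 13 1 1]
Step 11: demand=3,sold=1 ship[2->3]=1 ship[1->2]=1 ship[0->1]=2 prod=4 -> [30 14 1 1]
Step 12: demand=3,sold=1 ship[2->3]=1 ship[1->2]=1 ship[0->1]=2 prod=4 -> [32 15 1 1]
First stockout at step 10

10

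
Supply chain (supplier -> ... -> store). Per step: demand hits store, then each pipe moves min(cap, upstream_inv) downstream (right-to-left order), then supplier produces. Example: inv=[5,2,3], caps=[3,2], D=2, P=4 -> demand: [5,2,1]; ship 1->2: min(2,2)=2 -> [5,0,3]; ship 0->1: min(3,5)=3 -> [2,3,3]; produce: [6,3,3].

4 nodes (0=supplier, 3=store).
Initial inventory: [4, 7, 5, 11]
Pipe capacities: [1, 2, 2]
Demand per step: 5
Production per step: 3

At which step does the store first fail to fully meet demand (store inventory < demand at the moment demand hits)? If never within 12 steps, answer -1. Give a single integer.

Step 1: demand=5,sold=5 ship[2->3]=2 ship[1->2]=2 ship[0->1]=1 prod=3 -> [6 6 5 8]
Step 2: demand=5,sold=5 ship[2->3]=2 ship[1->2]=2 ship[0->1]=1 prod=3 -> [8 5 5 5]
Step 3: demand=5,sold=5 ship[2->3]=2 ship[1->2]=2 ship[0->1]=1 prod=3 -> [10 4 5 2]
Step 4: demand=5,sold=2 ship[2->3]=2 ship[1->2]=2 ship[0->1]=1 prod=3 -> [12 3 5 2]
Step 5: demand=5,sold=2 ship[2->3]=2 ship[1->2]=2 ship[0->1]=1 prod=3 -> [14 2 5 2]
Step 6: demand=5,sold=2 ship[2->3]=2 ship[1->2]=2 ship[0->1]=1 prod=3 -> [16 1 5 2]
Step 7: demand=5,sold=2 ship[2->3]=2 ship[1->2]=1 ship[0->1]=1 prod=3 -> [18 1 4 2]
Step 8: demand=5,sold=2 ship[2->3]=2 ship[1->2]=1 ship[0->1]=1 prod=3 -> [20 1 3 2]
Step 9: demand=5,sold=2 ship[2->3]=2 ship[1->2]=1 ship[0->1]=1 prod=3 -> [22 1 2 2]
Step 10: demand=5,sold=2 ship[2->3]=2 ship[1->2]=1 ship[0->1]=1 prod=3 -> [24 1 1 2]
Step 11: demand=5,sold=2 ship[2->3]=1 ship[1->2]=1 ship[0->1]=1 prod=3 -> [26 1 1 1]
Step 12: demand=5,sold=1 ship[2->3]=1 ship[1->2]=1 ship[0->1]=1 prod=3 -> [28 1 1 1]
First stockout at step 4

4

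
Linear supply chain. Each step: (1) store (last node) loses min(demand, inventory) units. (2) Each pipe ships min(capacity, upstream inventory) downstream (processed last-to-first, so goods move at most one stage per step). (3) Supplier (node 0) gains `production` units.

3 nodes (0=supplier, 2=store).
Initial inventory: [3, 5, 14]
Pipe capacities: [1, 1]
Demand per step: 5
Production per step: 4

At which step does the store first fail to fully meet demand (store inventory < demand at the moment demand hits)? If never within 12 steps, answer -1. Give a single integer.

Step 1: demand=5,sold=5 ship[1->2]=1 ship[0->1]=1 prod=4 -> [6 5 10]
Step 2: demand=5,sold=5 ship[1->2]=1 ship[0->1]=1 prod=4 -> [9 5 6]
Step 3: demand=5,sold=5 ship[1->2]=1 ship[0->1]=1 prod=4 -> [12 5 2]
Step 4: demand=5,sold=2 ship[1->2]=1 ship[0->1]=1 prod=4 -> [15 5 1]
Step 5: demand=5,sold=1 ship[1->2]=1 ship[0->1]=1 prod=4 -> [18 5 1]
Step 6: demand=5,sold=1 ship[1->2]=1 ship[0->1]=1 prod=4 -> [21 5 1]
Step 7: demand=5,sold=1 ship[1->2]=1 ship[0->1]=1 prod=4 -> [24 5 1]
Step 8: demand=5,sold=1 ship[1->2]=1 ship[0->1]=1 prod=4 -> [27 5 1]
Step 9: demand=5,sold=1 ship[1->2]=1 ship[0->1]=1 prod=4 -> [30 5 1]
Step 10: demand=5,sold=1 ship[1->2]=1 ship[0->1]=1 prod=4 -> [33 5 1]
Step 11: demand=5,sold=1 ship[1->2]=1 ship[0->1]=1 prod=4 -> [36 5 1]
Step 12: demand=5,sold=1 ship[1->2]=1 ship[0->1]=1 prod=4 -> [39 5 1]
First stockout at step 4

4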